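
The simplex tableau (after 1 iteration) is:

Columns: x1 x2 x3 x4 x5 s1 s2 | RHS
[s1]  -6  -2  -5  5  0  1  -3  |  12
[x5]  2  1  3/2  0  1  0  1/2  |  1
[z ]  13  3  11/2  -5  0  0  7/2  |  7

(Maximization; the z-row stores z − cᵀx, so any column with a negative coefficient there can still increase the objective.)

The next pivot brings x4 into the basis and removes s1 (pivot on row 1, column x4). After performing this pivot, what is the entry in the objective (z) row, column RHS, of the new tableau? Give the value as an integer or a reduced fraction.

19

Pivot element is row 1, column x4: 5.
Normalize row 1: new (row 1, RHS) = 12/5 = 12/5.
z-row ← z-row − (-5)·(new row 1): 7 − (-5)·(12/5) = 19.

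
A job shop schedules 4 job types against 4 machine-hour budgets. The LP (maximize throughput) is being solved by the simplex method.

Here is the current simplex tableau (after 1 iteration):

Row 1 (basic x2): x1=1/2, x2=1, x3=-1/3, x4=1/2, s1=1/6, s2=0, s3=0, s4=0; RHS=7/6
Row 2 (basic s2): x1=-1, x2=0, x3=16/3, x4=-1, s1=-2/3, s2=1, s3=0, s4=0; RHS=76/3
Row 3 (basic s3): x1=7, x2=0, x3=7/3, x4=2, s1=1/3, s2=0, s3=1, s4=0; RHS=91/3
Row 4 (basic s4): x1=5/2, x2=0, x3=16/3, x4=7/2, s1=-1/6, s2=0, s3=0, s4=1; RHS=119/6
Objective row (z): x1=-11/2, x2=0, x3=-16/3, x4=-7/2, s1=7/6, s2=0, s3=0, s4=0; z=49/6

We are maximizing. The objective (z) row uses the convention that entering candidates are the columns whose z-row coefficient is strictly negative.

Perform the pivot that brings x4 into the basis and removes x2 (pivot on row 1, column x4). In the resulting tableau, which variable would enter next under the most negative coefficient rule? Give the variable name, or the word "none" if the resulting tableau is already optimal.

x3

Pivot element 1/2. New z-row = old z-row − (-7/2)·(row 1/(1/2)).
Updated z-row coefficients: x1: -2, x2: 7, x3: -23/3, x4: 0, s1: 7/3, s2: 0, s3: 0, s4: 0.
The most negative is -23/3 in column x3, so x3 would enter next.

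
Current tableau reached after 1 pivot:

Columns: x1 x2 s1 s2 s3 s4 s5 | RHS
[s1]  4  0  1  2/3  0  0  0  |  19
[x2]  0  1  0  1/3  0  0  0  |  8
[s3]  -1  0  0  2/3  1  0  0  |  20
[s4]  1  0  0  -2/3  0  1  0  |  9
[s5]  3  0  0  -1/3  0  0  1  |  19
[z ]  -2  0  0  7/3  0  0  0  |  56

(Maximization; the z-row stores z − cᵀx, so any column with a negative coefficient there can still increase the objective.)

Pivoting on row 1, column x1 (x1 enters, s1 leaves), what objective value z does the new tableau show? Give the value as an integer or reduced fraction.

Minimum ratio for x1: 19/4 = 19/4.
z changes by −(z-row coeff of x1)·ratio = −(-2)·(19/4) = 19/2.
New z = 56 + (19/2) = 131/2.

131/2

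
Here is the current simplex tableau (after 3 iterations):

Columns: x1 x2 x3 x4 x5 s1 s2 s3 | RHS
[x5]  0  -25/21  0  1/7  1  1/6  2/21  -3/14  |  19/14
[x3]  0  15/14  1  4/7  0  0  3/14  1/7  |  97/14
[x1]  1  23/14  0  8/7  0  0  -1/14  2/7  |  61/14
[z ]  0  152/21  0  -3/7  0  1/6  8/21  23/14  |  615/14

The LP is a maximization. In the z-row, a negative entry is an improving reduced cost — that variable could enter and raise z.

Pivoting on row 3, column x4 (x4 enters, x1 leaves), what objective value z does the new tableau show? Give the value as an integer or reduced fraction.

Minimum ratio for x4: (61/14)/(8/7) = 61/16.
z changes by −(z-row coeff of x4)·ratio = −(-3/7)·(61/16) = 183/112.
New z = 615/14 + (183/112) = 729/16.

729/16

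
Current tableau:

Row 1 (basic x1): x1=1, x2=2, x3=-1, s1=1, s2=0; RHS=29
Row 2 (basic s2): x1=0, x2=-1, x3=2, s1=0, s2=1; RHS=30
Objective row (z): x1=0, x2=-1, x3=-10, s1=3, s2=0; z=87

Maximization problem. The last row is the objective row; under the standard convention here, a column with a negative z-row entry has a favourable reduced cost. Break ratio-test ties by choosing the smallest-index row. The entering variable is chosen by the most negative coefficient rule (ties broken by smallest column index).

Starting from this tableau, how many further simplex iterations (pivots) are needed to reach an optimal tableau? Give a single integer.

pivot: x3 in, s2 out → z = 237
pivot: x2 in, x1 out → z = 413
No improving column remains; optimal.

2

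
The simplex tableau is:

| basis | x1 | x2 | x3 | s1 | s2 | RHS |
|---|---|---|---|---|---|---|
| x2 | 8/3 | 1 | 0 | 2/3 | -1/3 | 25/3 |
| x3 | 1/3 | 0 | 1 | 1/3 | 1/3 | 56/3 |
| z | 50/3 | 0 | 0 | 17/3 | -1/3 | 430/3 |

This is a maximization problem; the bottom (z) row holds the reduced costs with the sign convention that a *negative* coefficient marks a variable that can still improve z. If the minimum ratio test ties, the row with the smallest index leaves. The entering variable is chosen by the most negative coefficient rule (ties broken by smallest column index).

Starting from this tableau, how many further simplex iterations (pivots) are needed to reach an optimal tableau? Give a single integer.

pivot: s2 in, x3 out → z = 162
No improving column remains; optimal.

1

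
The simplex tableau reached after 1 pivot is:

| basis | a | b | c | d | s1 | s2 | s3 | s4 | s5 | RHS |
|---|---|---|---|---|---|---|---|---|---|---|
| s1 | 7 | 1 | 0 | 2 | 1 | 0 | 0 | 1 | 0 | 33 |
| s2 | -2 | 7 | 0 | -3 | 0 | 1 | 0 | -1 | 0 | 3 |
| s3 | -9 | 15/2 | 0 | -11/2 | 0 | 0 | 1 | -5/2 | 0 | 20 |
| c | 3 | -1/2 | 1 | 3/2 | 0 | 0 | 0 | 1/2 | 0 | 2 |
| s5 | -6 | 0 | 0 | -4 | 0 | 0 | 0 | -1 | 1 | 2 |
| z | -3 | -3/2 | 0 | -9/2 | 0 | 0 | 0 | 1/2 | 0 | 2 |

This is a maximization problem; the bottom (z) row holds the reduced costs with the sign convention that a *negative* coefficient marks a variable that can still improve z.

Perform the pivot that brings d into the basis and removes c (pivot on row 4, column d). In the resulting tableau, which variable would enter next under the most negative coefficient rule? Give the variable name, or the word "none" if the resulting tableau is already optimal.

Pivot element 3/2. New z-row = old z-row − (-9/2)·(row 4/(3/2)).
Updated z-row coefficients: a: 6, b: -3, c: 3, d: 0, s1: 0, s2: 0, s3: 0, s4: 2, s5: 0.
The most negative is -3 in column b, so b would enter next.

b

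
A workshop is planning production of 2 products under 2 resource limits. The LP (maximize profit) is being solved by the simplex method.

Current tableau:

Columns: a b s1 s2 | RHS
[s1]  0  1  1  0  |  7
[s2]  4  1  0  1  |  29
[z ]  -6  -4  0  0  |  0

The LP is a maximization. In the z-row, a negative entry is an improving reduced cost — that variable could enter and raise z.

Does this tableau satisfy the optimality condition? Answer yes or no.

no

Column a has objective-row coefficient -6, which is negative; an improving pivot exists, so not yet optimal.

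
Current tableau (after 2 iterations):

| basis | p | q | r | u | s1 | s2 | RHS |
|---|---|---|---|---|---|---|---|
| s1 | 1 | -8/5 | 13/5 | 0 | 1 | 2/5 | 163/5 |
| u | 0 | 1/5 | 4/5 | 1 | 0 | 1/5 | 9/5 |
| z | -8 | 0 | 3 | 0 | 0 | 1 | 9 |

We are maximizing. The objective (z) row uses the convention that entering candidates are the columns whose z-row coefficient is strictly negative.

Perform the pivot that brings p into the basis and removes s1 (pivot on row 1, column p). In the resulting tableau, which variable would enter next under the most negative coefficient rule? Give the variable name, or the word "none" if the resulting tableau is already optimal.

q

Pivot element 1. New z-row = old z-row − (-8)·(row 1/1).
Updated z-row coefficients: p: 0, q: -64/5, r: 119/5, u: 0, s1: 8, s2: 21/5.
The most negative is -64/5 in column q, so q would enter next.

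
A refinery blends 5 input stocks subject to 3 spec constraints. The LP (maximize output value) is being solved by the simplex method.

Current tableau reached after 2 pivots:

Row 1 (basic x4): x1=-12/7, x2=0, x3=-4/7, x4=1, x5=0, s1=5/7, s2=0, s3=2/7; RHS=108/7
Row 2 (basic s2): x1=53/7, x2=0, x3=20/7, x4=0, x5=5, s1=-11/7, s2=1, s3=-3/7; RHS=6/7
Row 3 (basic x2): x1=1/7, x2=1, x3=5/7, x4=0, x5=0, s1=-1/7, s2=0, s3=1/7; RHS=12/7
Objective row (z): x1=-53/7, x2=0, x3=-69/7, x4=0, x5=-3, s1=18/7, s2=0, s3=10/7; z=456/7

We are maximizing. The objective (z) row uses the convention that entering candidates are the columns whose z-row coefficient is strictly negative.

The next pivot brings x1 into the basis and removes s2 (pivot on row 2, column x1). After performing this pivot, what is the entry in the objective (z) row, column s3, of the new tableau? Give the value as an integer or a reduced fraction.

Pivot element is row 2, column x1: 53/7.
Normalize row 2: new (row 2, s3) = (-3/7)/(53/7) = -3/53.
z-row ← z-row − (-53/7)·(new row 2): 10/7 − (-53/7)·(-3/53) = 1.

1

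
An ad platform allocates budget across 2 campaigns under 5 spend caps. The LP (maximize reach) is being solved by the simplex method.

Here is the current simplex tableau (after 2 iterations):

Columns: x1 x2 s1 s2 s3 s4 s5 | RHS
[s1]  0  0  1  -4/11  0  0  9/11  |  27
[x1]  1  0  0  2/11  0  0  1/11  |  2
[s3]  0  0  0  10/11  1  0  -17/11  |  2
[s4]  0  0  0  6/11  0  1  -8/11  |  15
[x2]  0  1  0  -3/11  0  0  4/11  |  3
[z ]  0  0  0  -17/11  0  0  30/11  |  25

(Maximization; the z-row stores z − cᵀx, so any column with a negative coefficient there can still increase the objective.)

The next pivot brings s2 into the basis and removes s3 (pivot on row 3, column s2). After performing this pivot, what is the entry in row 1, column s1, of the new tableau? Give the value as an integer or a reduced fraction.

Pivot element is row 3, column s2: 10/11.
Normalize row 3: new (row 3, s1) = 0/(10/11) = 0.
row 1 ← row 1 − (-4/11)·(new row 3): 1 − (-4/11)·0 = 1.

1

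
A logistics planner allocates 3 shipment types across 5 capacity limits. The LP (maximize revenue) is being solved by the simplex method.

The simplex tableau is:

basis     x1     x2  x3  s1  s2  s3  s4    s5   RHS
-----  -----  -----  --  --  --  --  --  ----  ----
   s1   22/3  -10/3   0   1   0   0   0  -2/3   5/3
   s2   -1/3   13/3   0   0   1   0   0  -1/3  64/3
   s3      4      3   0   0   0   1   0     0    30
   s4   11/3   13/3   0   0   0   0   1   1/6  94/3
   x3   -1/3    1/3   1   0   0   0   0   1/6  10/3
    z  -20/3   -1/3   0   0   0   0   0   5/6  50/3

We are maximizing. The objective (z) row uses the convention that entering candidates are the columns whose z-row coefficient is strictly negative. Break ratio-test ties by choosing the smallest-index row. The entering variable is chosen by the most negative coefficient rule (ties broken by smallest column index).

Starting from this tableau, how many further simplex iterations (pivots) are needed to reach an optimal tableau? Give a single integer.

pivot: x1 in, s1 out → z = 200/11
pivot: x2 in, s4 out → z = 4657/132
No improving column remains; optimal.

2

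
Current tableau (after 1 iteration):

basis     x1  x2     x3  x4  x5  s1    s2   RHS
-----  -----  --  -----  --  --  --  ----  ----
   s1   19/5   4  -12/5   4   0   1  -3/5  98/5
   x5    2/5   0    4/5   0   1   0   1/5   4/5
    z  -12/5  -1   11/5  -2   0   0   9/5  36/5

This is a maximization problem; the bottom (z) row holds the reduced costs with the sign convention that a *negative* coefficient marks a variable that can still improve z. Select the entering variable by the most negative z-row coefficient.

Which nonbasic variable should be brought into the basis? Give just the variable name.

Objective-row coefficients: x1: -12/5, x2: -1, x3: 11/5, x4: -2, x5: 0, s1: 0, s2: 9/5.
The most negative is -12/5 in column x1, so x1 enters.

x1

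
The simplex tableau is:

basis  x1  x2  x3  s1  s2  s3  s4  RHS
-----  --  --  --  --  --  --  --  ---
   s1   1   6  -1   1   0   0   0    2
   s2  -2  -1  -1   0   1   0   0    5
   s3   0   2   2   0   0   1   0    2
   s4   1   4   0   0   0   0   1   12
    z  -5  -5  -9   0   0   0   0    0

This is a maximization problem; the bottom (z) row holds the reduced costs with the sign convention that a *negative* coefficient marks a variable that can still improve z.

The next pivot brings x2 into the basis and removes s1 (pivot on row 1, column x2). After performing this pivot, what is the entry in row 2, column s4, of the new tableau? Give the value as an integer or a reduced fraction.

0

Pivot element is row 1, column x2: 6.
Normalize row 1: new (row 1, s4) = 0/6 = 0.
row 2 ← row 2 − (-1)·(new row 1): 0 − (-1)·0 = 0.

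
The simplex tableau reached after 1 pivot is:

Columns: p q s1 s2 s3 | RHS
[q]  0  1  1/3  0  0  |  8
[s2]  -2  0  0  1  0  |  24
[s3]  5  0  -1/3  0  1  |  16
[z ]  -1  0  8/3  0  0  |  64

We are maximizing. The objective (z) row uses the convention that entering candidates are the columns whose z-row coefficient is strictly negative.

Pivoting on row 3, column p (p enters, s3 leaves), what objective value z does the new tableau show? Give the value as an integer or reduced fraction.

336/5

Minimum ratio for p: 16/5 = 16/5.
z changes by −(z-row coeff of p)·ratio = −(-1)·(16/5) = 16/5.
New z = 64 + (16/5) = 336/5.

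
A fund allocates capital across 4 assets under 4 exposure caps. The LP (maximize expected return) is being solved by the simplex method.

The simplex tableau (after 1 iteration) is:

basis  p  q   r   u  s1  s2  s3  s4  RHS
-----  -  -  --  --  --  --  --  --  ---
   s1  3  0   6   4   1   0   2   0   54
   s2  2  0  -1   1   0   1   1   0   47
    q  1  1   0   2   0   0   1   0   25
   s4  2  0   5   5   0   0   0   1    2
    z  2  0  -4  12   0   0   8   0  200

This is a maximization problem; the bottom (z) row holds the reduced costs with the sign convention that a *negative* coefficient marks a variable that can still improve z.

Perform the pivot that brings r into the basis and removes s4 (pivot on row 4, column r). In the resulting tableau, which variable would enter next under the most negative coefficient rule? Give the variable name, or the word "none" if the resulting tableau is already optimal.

Pivot element 5. New z-row = old z-row − (-4)·(row 4/5).
Updated z-row coefficients: p: 18/5, q: 0, r: 0, u: 16, s1: 0, s2: 0, s3: 8, s4: 4/5.
No coefficient is strictly negative; the tableau after this pivot is optimal.

none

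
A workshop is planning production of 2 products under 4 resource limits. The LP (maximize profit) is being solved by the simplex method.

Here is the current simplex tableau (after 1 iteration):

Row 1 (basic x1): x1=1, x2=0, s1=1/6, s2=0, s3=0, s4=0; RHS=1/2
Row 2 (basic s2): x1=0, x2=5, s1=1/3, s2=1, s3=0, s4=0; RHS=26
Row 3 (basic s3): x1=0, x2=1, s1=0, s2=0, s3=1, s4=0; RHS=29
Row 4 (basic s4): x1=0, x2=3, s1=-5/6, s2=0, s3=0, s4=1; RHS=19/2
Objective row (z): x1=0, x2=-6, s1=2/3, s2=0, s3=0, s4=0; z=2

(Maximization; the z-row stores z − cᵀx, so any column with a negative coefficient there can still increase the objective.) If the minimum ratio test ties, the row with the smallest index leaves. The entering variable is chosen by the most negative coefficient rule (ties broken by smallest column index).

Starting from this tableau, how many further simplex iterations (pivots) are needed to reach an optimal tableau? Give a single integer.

2

pivot: x2 in, s4 out → z = 21
pivot: s1 in, x1 out → z = 24
No improving column remains; optimal.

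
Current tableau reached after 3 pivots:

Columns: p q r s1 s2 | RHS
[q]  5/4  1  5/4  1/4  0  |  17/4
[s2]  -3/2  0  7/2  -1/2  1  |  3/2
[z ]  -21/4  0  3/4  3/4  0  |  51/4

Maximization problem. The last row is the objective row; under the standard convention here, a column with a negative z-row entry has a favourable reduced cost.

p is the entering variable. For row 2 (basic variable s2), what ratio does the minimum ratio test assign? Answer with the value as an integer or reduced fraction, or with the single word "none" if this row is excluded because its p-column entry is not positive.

The p entry in row 2 is -3/2 ≤ 0, so this row gives no ratio.

none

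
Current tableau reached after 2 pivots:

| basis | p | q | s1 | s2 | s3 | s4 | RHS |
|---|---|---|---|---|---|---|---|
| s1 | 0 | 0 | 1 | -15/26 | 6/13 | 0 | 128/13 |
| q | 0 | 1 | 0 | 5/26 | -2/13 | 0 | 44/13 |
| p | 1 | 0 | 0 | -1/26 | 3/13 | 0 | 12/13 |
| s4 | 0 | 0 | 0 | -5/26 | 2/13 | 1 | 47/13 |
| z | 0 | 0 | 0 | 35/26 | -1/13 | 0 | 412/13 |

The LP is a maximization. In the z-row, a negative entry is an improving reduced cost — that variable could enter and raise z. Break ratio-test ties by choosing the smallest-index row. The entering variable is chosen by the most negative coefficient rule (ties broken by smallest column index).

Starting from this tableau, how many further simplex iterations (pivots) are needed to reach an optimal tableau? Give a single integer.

pivot: s3 in, p out → z = 32
No improving column remains; optimal.

1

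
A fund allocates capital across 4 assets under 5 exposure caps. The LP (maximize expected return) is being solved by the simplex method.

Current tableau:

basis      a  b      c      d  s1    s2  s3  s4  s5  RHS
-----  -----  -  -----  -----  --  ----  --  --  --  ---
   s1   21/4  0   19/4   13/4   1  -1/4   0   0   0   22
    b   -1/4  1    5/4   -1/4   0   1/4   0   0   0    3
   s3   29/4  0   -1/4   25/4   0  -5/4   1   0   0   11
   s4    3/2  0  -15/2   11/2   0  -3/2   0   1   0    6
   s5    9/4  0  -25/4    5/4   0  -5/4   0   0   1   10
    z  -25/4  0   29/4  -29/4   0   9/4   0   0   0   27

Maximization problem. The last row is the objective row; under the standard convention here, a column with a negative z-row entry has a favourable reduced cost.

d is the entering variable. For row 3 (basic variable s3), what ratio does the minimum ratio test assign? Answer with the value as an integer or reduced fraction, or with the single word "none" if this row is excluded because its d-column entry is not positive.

44/25

Ratio = RHS / (d entry) = 11 / (25/4) = 44/25.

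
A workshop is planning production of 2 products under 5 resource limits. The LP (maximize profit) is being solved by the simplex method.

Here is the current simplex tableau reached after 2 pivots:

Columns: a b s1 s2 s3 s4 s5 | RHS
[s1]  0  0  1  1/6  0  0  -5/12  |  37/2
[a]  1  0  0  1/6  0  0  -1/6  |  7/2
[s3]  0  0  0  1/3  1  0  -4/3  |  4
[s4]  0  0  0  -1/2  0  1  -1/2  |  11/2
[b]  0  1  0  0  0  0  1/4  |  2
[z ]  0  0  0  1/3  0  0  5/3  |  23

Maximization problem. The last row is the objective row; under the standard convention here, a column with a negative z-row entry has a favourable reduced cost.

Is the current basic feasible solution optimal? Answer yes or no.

No objective-row coefficient is strictly negative, so no entering variable exists; the tableau is optimal.

yes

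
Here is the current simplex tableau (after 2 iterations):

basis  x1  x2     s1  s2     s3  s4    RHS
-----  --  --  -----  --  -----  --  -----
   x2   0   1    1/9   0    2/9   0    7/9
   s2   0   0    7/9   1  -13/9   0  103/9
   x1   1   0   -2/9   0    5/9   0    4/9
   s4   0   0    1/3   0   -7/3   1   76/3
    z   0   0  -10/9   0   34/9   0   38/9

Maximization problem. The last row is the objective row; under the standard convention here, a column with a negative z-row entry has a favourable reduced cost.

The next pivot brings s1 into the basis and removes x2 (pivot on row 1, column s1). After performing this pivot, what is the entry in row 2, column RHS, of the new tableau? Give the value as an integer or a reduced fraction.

Pivot element is row 1, column s1: 1/9.
Normalize row 1: new (row 1, RHS) = (7/9)/(1/9) = 7.
row 2 ← row 2 − (7/9)·(new row 1): 103/9 − (7/9)·7 = 6.

6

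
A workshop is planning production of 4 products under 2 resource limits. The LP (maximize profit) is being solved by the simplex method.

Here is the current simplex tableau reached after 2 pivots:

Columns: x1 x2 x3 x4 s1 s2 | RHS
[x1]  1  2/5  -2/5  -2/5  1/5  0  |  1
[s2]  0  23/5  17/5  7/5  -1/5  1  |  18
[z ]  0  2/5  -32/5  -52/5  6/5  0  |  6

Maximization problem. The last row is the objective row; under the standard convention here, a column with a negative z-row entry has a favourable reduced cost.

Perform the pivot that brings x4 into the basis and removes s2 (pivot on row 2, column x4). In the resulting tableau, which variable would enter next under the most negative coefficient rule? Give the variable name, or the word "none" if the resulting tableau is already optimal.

s1

Pivot element 7/5. New z-row = old z-row − (-52/5)·(row 2/(7/5)).
Updated z-row coefficients: x1: 0, x2: 242/7, x3: 132/7, x4: 0, s1: -2/7, s2: 52/7.
The most negative is -2/7 in column s1, so s1 would enter next.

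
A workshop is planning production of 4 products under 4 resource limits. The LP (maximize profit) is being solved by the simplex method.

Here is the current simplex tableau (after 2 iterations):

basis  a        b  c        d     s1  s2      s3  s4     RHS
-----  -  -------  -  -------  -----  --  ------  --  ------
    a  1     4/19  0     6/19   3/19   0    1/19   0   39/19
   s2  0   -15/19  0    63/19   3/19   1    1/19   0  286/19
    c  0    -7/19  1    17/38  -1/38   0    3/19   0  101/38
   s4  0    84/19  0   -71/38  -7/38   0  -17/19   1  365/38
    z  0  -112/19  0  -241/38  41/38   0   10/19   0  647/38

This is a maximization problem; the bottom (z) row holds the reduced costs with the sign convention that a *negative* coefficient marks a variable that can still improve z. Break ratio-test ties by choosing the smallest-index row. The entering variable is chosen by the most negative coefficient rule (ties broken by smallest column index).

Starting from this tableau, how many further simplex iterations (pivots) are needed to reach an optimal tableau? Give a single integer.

pivot: d in, s2 out → z = 5773/126
pivot: b in, a out → z = 2227/36
pivot: s2 in, s4 out → z = 1099/17
No improving column remains; optimal.

3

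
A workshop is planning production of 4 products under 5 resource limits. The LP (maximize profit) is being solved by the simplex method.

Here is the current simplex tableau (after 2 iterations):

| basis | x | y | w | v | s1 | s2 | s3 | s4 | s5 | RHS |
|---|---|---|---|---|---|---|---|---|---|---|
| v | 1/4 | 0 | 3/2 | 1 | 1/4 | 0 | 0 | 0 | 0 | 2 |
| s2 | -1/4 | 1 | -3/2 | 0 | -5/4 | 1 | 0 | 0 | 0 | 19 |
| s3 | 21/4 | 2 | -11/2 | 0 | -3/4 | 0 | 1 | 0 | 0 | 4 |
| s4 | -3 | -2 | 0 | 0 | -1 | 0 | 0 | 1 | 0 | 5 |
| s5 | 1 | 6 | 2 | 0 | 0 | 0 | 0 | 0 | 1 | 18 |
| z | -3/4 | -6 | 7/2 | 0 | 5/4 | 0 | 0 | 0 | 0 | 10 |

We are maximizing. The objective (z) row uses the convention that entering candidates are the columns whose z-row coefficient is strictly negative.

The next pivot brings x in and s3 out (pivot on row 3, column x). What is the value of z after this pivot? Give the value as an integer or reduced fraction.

Minimum ratio for x: 4/(21/4) = 16/21.
z changes by −(z-row coeff of x)·ratio = −(-3/4)·(16/21) = 4/7.
New z = 10 + (4/7) = 74/7.

74/7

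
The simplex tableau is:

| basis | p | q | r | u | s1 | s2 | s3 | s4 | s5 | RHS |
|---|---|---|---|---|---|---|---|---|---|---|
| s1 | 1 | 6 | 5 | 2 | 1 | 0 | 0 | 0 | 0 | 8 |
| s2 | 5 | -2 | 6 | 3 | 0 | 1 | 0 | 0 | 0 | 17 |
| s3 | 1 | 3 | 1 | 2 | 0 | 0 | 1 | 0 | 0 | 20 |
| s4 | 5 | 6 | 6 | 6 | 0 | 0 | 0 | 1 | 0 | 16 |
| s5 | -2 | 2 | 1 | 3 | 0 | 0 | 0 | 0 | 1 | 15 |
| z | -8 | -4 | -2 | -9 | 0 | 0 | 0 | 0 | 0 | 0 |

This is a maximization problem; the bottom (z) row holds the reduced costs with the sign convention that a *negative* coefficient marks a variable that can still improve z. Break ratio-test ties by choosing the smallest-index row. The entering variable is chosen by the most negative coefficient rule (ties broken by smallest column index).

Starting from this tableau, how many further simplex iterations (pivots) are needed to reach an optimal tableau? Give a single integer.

pivot: u in, s4 out → z = 24
pivot: p in, u out → z = 128/5
No improving column remains; optimal.

2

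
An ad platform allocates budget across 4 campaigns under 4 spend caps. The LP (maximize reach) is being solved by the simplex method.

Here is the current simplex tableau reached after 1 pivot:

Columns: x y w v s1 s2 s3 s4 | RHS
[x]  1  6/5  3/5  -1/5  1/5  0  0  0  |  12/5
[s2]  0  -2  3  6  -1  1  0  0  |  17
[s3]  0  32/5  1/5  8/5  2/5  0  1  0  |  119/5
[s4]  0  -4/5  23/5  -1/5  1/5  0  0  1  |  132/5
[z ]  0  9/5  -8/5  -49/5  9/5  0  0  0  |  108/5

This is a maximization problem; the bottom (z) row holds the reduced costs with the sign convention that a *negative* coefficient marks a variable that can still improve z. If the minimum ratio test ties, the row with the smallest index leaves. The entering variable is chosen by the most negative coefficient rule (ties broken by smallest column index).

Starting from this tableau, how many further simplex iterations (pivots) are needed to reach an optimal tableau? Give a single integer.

pivot: v in, s2 out → z = 1481/30
pivot: y in, x out → z = 1809/34
No improving column remains; optimal.

2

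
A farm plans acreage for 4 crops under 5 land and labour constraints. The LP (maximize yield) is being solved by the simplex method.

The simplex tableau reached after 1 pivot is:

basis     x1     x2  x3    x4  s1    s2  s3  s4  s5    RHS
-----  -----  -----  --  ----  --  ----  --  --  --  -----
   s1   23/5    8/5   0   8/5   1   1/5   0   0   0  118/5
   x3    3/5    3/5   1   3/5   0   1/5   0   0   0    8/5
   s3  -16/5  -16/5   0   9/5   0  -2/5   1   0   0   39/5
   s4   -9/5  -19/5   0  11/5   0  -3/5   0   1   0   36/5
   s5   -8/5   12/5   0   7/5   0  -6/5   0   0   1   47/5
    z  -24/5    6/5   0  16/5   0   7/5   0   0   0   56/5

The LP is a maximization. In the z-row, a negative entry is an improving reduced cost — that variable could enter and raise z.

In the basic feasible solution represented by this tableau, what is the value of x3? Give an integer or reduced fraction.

8/5

x3 is basic (row 2); its value is the RHS of that row: 8/5.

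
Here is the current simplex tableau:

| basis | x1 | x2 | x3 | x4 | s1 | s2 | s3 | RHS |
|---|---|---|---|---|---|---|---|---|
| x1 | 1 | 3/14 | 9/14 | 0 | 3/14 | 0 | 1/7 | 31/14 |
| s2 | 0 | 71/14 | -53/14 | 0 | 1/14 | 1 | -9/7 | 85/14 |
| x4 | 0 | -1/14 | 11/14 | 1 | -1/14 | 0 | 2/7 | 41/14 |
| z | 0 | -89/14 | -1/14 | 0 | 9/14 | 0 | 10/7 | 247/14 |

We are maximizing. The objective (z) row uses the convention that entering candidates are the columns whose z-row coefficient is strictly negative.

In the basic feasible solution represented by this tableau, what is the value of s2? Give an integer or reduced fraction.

85/14

s2 is basic (row 2); its value is the RHS of that row: 85/14.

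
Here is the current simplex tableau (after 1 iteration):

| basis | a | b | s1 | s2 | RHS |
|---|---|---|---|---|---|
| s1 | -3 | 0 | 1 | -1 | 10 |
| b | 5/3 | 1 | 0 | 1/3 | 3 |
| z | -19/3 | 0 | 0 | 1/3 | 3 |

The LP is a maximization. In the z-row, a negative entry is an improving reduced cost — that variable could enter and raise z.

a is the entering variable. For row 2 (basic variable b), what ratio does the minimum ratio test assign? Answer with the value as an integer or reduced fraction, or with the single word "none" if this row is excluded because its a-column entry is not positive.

Ratio = RHS / (a entry) = 3 / (5/3) = 9/5.

9/5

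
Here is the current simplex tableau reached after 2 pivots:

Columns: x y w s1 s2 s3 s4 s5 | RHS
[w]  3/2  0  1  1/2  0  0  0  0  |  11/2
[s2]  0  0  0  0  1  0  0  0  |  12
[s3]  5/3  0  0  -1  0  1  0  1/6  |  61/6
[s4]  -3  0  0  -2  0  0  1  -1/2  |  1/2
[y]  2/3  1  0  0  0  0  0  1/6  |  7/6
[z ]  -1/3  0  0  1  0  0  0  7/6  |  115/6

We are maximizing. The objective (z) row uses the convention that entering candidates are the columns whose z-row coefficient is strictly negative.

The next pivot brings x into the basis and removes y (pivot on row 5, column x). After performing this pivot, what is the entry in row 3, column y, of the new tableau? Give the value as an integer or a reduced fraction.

Pivot element is row 5, column x: 2/3.
Normalize row 5: new (row 5, y) = 1/(2/3) = 3/2.
row 3 ← row 3 − (5/3)·(new row 5): 0 − (5/3)·(3/2) = -5/2.

-5/2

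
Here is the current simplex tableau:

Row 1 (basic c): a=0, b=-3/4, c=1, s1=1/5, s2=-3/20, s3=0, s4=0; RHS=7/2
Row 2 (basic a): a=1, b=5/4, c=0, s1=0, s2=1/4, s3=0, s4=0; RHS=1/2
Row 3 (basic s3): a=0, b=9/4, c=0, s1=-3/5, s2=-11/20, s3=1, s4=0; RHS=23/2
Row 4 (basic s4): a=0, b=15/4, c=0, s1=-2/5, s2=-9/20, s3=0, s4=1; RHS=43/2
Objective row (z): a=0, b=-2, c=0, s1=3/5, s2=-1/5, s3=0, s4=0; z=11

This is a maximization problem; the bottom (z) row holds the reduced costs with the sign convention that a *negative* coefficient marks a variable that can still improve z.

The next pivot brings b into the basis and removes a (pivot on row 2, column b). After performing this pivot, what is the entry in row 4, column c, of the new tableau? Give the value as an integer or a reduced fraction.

Pivot element is row 2, column b: 5/4.
Normalize row 2: new (row 2, c) = 0/(5/4) = 0.
row 4 ← row 4 − (15/4)·(new row 2): 0 − (15/4)·0 = 0.

0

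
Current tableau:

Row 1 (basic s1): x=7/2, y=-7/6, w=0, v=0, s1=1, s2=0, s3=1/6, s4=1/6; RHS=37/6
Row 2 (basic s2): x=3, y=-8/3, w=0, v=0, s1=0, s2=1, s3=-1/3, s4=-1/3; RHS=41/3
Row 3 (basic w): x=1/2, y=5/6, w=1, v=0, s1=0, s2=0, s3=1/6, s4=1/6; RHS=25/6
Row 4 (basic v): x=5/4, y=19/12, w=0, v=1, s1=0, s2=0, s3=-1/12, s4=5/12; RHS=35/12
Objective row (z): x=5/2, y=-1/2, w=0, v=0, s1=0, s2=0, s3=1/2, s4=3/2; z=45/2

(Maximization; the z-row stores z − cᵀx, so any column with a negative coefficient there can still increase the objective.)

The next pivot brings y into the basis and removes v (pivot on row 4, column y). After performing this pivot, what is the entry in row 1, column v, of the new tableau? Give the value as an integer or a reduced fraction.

14/19

Pivot element is row 4, column y: 19/12.
Normalize row 4: new (row 4, v) = 1/(19/12) = 12/19.
row 1 ← row 1 − (-7/6)·(new row 4): 0 − (-7/6)·(12/19) = 14/19.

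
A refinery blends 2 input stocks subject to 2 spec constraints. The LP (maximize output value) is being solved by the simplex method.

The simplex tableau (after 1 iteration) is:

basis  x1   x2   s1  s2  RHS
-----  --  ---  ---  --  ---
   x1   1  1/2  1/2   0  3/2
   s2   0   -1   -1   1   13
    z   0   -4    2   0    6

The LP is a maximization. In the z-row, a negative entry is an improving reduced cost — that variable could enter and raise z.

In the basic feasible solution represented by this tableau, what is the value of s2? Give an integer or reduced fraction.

13

s2 is basic (row 2); its value is the RHS of that row: 13.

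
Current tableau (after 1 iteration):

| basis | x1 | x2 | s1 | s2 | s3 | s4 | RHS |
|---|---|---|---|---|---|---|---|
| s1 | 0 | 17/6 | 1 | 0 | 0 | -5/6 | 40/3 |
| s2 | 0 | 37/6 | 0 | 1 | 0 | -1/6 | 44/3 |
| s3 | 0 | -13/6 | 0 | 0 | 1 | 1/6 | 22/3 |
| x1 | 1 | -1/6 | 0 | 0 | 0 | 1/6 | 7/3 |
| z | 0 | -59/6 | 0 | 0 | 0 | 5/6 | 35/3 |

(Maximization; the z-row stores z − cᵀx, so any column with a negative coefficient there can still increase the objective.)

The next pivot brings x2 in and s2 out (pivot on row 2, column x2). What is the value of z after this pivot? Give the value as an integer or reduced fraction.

1297/37

Minimum ratio for x2: (44/3)/(37/6) = 88/37.
z changes by −(z-row coeff of x2)·ratio = −(-59/6)·(88/37) = 2596/111.
New z = 35/3 + (2596/111) = 1297/37.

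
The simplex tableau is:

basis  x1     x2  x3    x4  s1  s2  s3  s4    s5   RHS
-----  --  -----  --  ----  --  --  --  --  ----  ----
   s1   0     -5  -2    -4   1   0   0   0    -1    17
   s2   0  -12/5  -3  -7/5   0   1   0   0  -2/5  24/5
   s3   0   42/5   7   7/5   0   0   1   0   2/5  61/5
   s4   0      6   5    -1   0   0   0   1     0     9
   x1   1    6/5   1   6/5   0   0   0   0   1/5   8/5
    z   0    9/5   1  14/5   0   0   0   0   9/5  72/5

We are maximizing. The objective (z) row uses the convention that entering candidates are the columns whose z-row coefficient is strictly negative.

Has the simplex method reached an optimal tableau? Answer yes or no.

No objective-row coefficient is strictly negative, so no entering variable exists; the tableau is optimal.

yes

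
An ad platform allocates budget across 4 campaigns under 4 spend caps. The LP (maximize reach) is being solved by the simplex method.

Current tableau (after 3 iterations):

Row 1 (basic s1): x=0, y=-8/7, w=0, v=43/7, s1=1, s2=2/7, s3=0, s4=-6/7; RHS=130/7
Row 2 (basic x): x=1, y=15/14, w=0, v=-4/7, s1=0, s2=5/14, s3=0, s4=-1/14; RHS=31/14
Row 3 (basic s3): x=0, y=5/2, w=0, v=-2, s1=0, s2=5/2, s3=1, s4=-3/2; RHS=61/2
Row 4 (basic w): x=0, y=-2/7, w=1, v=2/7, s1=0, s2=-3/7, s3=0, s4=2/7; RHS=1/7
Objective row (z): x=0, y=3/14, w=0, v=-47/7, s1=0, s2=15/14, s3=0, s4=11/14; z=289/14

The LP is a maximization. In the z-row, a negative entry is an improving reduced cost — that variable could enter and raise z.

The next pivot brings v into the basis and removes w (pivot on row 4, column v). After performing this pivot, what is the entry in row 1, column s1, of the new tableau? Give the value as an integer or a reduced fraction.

Pivot element is row 4, column v: 2/7.
Normalize row 4: new (row 4, s1) = 0/(2/7) = 0.
row 1 ← row 1 − (43/7)·(new row 4): 1 − (43/7)·0 = 1.

1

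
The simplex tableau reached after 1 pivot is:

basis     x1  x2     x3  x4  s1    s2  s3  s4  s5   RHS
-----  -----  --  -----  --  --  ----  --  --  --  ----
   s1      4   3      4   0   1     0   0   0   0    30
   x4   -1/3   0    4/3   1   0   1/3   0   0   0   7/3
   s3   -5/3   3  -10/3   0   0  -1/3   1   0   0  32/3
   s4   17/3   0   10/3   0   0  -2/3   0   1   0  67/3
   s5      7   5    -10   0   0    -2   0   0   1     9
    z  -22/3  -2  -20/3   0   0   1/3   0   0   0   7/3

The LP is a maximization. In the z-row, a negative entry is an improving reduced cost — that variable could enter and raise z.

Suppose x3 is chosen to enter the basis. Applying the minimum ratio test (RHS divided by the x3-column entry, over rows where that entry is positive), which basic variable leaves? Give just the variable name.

x4

Ratios: row 1 (s1): 30/4 = 15/2; row 2 (x4): (7/3)/(4/3) = 7/4; row 3 (s3): entry -10/3 ≤ 0, skip; row 4 (s4): (67/3)/(10/3) = 67/10; row 5 (s5): entry -10 ≤ 0, skip.
Minimum ratio 7/4 is in the x4 row, so x4 leaves.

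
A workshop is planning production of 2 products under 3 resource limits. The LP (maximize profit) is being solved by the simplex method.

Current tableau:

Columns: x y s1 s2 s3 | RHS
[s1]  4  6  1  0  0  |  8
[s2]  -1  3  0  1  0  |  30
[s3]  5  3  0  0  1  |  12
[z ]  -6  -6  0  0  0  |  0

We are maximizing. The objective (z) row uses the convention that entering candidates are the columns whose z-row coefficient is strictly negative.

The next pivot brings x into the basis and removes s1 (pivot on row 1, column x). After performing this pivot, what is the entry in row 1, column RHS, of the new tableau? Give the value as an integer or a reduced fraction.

Pivot element is row 1, column x: 4.
Normalize row 1: new (row 1, RHS) = 8/4 = 2.
Row 1 is the pivot row, so the entry is 2.

2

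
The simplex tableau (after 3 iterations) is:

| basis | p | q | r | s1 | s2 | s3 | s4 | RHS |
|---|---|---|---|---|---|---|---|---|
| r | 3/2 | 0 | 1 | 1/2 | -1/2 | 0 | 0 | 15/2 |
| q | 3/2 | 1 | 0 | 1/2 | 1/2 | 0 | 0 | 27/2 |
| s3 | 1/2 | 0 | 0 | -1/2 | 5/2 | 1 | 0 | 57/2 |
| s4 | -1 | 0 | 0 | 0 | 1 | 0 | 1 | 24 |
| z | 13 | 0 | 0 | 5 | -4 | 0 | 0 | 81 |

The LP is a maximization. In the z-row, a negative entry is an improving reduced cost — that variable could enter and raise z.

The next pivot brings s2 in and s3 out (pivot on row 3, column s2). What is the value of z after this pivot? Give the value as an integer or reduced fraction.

Minimum ratio for s2: (57/2)/(5/2) = 57/5.
z changes by −(z-row coeff of s2)·ratio = −(-4)·(57/5) = 228/5.
New z = 81 + (228/5) = 633/5.

633/5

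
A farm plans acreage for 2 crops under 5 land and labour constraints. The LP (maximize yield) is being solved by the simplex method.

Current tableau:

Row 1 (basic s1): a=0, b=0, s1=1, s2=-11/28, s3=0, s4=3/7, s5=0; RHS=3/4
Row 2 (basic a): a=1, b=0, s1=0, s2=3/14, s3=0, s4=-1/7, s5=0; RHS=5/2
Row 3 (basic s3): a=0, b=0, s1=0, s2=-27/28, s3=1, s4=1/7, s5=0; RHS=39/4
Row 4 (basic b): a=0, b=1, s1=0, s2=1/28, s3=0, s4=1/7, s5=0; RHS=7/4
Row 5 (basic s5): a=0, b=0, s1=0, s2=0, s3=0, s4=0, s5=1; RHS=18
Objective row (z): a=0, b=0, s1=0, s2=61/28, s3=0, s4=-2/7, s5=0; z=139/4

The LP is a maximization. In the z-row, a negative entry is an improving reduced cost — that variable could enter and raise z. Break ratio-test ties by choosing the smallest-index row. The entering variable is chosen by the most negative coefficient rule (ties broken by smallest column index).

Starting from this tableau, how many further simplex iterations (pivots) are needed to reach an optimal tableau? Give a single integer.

pivot: s4 in, s1 out → z = 141/4
No improving column remains; optimal.

1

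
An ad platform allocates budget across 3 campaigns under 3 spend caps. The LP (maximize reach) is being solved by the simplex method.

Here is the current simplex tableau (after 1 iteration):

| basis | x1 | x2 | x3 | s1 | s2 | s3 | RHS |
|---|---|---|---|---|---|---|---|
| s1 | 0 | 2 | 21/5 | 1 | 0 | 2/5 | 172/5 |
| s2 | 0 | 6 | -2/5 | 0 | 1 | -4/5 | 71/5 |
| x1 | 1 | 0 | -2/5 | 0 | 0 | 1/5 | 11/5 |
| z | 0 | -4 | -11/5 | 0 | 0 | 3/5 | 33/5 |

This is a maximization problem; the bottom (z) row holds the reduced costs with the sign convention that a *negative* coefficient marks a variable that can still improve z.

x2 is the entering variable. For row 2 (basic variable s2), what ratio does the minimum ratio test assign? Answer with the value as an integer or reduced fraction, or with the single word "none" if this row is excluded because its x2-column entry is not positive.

Ratio = RHS / (x2 entry) = (71/5) / 6 = 71/30.

71/30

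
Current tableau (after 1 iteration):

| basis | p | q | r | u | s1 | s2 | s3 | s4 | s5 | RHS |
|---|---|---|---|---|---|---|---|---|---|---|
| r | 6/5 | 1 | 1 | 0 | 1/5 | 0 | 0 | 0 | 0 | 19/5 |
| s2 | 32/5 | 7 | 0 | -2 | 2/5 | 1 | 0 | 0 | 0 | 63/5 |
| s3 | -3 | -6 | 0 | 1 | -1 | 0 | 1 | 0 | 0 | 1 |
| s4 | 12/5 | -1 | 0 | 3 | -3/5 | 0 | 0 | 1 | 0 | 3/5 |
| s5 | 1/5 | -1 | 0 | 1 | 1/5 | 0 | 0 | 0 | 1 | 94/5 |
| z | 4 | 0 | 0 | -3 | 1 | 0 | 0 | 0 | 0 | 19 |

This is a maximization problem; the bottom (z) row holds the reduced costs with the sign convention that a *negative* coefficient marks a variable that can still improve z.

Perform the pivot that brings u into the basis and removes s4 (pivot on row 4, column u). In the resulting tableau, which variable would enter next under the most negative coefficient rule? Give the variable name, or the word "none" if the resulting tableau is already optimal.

Pivot element 3. New z-row = old z-row − (-3)·(row 4/3).
Updated z-row coefficients: p: 32/5, q: -1, r: 0, u: 0, s1: 2/5, s2: 0, s3: 0, s4: 1, s5: 0.
The most negative is -1 in column q, so q would enter next.

q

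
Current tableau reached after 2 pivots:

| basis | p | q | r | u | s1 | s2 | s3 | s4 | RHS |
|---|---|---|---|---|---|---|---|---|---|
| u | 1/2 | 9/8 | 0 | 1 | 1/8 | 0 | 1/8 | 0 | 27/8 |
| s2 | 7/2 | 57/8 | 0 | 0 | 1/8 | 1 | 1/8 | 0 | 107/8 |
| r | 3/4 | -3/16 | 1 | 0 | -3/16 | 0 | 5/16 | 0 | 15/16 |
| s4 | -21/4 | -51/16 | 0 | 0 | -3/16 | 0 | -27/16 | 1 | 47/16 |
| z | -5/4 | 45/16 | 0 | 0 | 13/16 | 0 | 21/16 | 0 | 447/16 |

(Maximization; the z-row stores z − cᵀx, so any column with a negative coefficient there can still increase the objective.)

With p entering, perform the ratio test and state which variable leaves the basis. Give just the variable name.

Ratios: row 1 (u): (27/8)/(1/2) = 27/4; row 2 (s2): (107/8)/(7/2) = 107/28; row 3 (r): (15/16)/(3/4) = 5/4; row 4 (s4): entry -21/4 ≤ 0, skip.
Minimum ratio 5/4 is in the r row, so r leaves.

r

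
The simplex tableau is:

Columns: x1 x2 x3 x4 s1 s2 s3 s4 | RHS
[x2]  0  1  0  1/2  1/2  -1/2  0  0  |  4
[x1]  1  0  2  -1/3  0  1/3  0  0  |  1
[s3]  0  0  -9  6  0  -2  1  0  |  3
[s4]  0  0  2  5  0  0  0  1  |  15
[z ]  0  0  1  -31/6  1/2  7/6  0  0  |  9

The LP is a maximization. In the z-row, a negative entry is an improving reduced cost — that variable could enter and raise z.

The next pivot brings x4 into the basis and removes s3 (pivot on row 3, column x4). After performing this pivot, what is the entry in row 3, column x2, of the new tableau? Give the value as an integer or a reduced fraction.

Pivot element is row 3, column x4: 6.
Normalize row 3: new (row 3, x2) = 0/6 = 0.
Row 3 is the pivot row, so the entry is 0.

0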